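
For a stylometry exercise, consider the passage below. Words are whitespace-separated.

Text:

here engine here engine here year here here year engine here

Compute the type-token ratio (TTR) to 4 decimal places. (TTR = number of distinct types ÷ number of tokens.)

0.2727

N = 11 tokens, V = 3 types.
TTR = V / N = 3 / 11 = 0.2727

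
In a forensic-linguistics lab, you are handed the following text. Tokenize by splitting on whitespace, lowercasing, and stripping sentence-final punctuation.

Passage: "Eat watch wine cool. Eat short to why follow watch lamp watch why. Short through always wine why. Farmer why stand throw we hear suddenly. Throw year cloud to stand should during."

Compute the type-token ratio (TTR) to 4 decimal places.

0.6563

N = 32 tokens, V = 21 types.
TTR = V / N = 21 / 32 = 0.6563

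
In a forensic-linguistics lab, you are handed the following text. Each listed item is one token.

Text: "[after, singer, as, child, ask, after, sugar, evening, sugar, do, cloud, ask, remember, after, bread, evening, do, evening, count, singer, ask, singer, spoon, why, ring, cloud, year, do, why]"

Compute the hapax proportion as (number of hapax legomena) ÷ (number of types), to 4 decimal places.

Frequencies: after:3, singer:3, ask:3, evening:3, do:3, sugar:2, cloud:2, why:2, as:1, child:1, remember:1, bread:1, count:1, spoon:1, ring:1, year:1
Hapax count = 8; type count = 16.
Ratio = 8 / 16 = 0.5000

0.5000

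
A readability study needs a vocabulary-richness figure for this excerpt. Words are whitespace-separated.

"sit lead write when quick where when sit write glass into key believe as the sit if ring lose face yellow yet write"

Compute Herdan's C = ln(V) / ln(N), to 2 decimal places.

0.92

N = 23, V = 18.
ln(V) = 2.890372, ln(N) = 3.135494
C = 2.890372 / 3.135494 = 0.92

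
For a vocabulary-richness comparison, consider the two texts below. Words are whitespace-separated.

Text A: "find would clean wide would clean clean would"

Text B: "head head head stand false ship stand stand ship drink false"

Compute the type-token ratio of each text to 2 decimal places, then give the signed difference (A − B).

TTR(A) = 4/8 = 0.50
TTR(B) = 5/11 = 0.45
Difference = 0.50 − 0.45 = 0.05

0.05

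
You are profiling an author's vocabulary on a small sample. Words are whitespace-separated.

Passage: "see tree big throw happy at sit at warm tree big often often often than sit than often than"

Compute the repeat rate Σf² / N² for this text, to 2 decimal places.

Frequencies: often:4, than:3, tree:2, big:2, at:2, sit:2, see:1, throw:1, happy:1, warm:1
Σf² = 45; N² = 361
Repeat rate = 45 / 361 = 0.12

0.12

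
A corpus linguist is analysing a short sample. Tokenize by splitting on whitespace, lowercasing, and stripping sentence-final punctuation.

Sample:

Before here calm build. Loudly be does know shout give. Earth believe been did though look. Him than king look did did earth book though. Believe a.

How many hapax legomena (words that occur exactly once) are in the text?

Frequencies: did:3, earth:2, believe:2, though:2, look:2, before:1, here:1, calm:1, build:1, loudly:1, be:1, does:1, know:1, shout:1, give:1, been:1, him:1, than:1, king:1, book:1, … (1 more, each freq 1)
Hapax (freq=1): a, be, been, before, book, build, calm, does, give, here, him, king, know, loudly, shout, than

16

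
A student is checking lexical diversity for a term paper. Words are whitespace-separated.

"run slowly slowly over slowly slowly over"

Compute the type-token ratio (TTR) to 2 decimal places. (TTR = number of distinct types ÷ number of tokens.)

0.43

N = 7 tokens, V = 3 types.
TTR = V / N = 3 / 7 = 0.43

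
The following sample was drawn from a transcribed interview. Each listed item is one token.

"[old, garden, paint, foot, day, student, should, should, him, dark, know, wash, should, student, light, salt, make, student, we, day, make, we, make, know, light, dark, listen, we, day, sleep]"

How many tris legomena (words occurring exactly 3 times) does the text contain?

Frequencies: day:3, student:3, should:3, make:3, we:3, dark:2, know:2, light:2, old:1, garden:1, paint:1, foot:1, him:1, wash:1, salt:1, listen:1, sleep:1
Words with frequency 3: day, make, should, student, we

5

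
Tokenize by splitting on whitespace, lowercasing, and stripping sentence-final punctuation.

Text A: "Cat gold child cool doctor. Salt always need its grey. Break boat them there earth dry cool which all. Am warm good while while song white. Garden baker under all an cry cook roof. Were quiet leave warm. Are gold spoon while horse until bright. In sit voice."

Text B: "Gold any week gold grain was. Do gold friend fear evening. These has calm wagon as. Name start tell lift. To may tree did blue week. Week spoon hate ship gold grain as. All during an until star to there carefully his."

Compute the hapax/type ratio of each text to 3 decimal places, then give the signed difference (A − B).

A: hapax=37, V=42, ratio=0.881
B: hapax=29, V=34, ratio=0.853
Difference = 0.881 − 0.853 = 0.028

0.028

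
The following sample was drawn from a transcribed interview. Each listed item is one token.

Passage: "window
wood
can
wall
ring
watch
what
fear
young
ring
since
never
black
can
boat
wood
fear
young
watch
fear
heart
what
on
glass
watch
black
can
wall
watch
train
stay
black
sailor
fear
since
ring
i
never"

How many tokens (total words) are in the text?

Tokens: window, wood, can, wall, ring, watch, what, fear, young, ring, since, never, black, can, boat, wood, fear, young, watch, fear, heart, what, on, glass, watch, black, can, wall, watch, train, stay, black, sailor, fear, since, ring, i, never
N = 38

38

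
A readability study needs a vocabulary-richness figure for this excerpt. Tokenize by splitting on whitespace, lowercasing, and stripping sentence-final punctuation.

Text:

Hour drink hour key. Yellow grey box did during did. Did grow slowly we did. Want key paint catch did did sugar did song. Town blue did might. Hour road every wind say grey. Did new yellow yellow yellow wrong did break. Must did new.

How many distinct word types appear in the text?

Distinct types: {blue, box, break, catch, did, drink, during, every, grey, grow, hour, key, might, must, new, paint, road, say, slowly, song, sugar, town, want, we, wind, wrong, yellow}
V = 27

27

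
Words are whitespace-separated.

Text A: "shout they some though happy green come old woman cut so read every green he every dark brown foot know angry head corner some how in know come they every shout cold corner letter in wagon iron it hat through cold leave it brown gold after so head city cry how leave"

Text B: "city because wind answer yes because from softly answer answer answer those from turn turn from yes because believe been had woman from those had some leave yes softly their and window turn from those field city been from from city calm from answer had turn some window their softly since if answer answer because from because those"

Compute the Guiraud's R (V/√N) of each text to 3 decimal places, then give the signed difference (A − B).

A: V=35, N=52, R=4.854
B: V=22, N=58, R=2.889
Difference = 4.854 − 2.889 = 1.965

1.965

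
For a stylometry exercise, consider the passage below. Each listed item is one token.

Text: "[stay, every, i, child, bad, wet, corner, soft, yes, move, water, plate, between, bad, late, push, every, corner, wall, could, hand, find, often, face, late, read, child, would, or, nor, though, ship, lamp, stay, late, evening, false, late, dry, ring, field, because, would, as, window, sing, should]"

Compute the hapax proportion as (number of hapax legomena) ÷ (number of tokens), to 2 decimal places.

Frequencies: late:4, stay:2, every:2, child:2, bad:2, corner:2, would:2, i:1, wet:1, soft:1, yes:1, move:1, water:1, plate:1, between:1, push:1, wall:1, could:1, hand:1, find:1, … (18 more, each freq 1)
Hapax count = 31; token count = 47.
Ratio = 31 / 47 = 0.66

0.66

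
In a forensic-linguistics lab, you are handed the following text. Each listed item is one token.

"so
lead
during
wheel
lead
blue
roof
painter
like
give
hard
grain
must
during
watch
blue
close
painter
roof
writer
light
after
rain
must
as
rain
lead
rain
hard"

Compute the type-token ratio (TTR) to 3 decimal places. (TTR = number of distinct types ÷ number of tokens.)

0.655

N = 29 tokens, V = 19 types.
TTR = V / N = 19 / 29 = 0.655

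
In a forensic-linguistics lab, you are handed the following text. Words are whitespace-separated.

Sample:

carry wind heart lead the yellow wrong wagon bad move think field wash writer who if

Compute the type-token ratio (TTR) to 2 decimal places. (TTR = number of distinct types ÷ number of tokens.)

N = 16 tokens, V = 16 types.
TTR = V / N = 16 / 16 = 1.00

1.00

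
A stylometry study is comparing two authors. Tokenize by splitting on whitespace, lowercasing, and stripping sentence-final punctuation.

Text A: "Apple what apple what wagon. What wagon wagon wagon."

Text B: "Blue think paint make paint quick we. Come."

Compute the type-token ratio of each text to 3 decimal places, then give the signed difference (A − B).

-0.542

TTR(A) = 3/9 = 0.333
TTR(B) = 7/8 = 0.875
Difference = 0.333 − 0.875 = -0.542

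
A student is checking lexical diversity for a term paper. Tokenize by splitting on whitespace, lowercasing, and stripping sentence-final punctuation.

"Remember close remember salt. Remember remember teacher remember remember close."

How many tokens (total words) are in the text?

10

Tokens: remember, close, remember, salt, remember, remember, teacher, remember, remember, close
N = 10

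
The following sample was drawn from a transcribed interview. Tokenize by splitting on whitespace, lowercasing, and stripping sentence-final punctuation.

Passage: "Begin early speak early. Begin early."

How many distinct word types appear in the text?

Distinct types: {begin, early, speak}
V = 3

3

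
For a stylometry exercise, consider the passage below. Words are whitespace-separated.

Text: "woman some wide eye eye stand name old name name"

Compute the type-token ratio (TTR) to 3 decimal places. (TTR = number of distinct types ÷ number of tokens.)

0.700

N = 10 tokens, V = 7 types.
TTR = V / N = 7 / 10 = 0.700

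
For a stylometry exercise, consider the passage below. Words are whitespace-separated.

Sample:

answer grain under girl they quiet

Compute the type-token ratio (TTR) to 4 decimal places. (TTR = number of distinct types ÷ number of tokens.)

1.0000

N = 6 tokens, V = 6 types.
TTR = V / N = 6 / 6 = 1.0000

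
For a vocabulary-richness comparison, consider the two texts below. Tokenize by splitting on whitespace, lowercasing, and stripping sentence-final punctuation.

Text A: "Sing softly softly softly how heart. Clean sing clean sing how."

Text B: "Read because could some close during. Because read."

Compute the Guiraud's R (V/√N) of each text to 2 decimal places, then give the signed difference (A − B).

A: V=5, N=11, R=1.51
B: V=6, N=8, R=2.12
Difference = 1.51 − 2.12 = -0.61

-0.61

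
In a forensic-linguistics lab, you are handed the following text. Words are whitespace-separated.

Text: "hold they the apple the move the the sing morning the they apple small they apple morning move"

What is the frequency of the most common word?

5

Frequencies: the:5, they:3, apple:3, move:2, morning:2, hold:1, sing:1, small:1
Most common: 'the' with frequency 5.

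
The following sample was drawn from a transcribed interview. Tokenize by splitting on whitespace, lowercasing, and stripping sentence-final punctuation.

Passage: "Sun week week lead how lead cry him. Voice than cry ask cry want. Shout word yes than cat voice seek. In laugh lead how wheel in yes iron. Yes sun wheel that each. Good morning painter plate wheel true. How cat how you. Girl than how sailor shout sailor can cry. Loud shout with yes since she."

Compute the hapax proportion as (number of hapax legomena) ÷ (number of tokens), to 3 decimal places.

0.362

Frequencies: how:5, cry:4, yes:4, lead:3, than:3, shout:3, wheel:3, sun:2, week:2, voice:2, cat:2, in:2, sailor:2, him:1, ask:1, want:1, word:1, seek:1, laugh:1, iron:1, … (14 more, each freq 1)
Hapax count = 21; token count = 58.
Ratio = 21 / 58 = 0.362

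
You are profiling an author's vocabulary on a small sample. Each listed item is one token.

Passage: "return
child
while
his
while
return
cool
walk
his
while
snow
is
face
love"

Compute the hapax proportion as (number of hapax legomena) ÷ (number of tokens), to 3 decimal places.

Frequencies: while:3, return:2, his:2, child:1, cool:1, walk:1, snow:1, is:1, face:1, love:1
Hapax count = 7; token count = 14.
Ratio = 7 / 14 = 0.500

0.500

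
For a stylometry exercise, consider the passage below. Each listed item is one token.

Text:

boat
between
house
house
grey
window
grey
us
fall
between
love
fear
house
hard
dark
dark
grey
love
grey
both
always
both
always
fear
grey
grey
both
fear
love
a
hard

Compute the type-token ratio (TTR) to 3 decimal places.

N = 31 tokens, V = 14 types.
TTR = V / N = 14 / 31 = 0.452

0.452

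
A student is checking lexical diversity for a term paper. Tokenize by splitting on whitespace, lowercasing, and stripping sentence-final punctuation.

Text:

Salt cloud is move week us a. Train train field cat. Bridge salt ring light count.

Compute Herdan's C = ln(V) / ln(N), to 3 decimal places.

N = 16, V = 14.
ln(V) = 2.639057, ln(N) = 2.772589
C = 2.639057 / 2.772589 = 0.952

0.952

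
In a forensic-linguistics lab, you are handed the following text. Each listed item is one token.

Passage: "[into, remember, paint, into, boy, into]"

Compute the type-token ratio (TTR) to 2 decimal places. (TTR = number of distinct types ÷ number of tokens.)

0.67

N = 6 tokens, V = 4 types.
TTR = V / N = 4 / 6 = 0.67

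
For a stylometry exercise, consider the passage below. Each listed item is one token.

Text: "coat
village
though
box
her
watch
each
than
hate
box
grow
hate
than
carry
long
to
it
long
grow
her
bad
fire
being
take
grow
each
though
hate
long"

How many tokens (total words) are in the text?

Tokens: coat, village, though, box, her, watch, each, than, hate, box, grow, hate, than, carry, long, to, it, long, grow, her, bad, fire, being, take, grow, each, though, hate, long
N = 29

29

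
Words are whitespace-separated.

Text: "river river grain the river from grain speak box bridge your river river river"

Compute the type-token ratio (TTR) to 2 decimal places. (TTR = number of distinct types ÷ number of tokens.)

0.57

N = 14 tokens, V = 8 types.
TTR = V / N = 8 / 14 = 0.57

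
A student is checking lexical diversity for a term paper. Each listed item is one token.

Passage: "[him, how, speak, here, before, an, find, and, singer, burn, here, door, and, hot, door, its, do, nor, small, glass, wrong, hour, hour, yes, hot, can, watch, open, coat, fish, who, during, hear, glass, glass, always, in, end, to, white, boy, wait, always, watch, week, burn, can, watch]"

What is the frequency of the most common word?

Frequencies: glass:3, watch:3, here:2, and:2, burn:2, door:2, hot:2, hour:2, can:2, always:2, him:1, how:1, speak:1, before:1, an:1, find:1, singer:1, its:1, do:1, nor:1, … (16 more, each freq 1)
Most common: 'glass' with frequency 3.

3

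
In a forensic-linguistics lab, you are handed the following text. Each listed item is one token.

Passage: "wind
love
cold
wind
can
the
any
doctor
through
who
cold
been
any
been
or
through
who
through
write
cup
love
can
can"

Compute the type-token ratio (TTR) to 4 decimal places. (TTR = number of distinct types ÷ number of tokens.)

N = 23 tokens, V = 13 types.
TTR = V / N = 13 / 23 = 0.5652

0.5652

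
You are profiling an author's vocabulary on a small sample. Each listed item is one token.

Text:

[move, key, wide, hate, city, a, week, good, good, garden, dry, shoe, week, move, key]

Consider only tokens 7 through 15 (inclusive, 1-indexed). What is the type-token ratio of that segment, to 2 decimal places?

Segment tokens 7–15: week, good, good, garden, dry, shoe, week, move, key
Segment N = 9, segment V = 7.
TTR = 7 / 9 = 0.78

0.78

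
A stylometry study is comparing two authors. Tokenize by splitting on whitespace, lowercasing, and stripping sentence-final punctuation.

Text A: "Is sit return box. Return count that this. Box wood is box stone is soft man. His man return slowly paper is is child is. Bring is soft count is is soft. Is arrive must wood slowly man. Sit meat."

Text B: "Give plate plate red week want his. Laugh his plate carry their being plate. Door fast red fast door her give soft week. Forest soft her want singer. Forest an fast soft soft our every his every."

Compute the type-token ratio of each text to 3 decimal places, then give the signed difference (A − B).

TTR(A) = 19/40 = 0.475
TTR(B) = 19/37 = 0.514
Difference = 0.475 − 0.514 = -0.039

-0.039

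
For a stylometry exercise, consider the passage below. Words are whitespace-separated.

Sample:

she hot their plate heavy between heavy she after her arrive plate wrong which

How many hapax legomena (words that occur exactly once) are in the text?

8

Frequencies: she:2, plate:2, heavy:2, hot:1, their:1, between:1, after:1, her:1, arrive:1, wrong:1, which:1
Hapax (freq=1): after, arrive, between, her, hot, their, which, wrong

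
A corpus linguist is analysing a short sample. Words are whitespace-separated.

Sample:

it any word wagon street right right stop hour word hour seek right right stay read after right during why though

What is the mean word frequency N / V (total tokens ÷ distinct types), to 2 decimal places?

N = 21 tokens, V = 15 types.
Mean frequency = N / V = 21 / 15 = 1.40

1.40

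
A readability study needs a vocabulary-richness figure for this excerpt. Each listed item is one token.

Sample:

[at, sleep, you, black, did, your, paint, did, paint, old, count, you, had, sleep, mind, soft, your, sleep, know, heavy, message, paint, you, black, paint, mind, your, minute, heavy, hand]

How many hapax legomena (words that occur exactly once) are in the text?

Frequencies: paint:4, sleep:3, you:3, your:3, black:2, did:2, mind:2, heavy:2, at:1, old:1, count:1, had:1, soft:1, know:1, message:1, minute:1, hand:1
Hapax (freq=1): at, count, had, hand, know, message, minute, old, soft

9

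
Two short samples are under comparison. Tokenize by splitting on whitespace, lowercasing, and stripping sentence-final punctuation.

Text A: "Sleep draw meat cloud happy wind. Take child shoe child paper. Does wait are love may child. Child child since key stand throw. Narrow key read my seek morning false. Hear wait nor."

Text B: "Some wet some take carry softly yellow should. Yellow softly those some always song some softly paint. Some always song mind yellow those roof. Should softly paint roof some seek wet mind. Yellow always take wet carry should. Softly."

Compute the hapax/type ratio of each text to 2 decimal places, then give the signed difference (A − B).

0.82

A: hapax=24, V=27, ratio=0.89
B: hapax=1, V=14, ratio=0.07
Difference = 0.89 − 0.07 = 0.82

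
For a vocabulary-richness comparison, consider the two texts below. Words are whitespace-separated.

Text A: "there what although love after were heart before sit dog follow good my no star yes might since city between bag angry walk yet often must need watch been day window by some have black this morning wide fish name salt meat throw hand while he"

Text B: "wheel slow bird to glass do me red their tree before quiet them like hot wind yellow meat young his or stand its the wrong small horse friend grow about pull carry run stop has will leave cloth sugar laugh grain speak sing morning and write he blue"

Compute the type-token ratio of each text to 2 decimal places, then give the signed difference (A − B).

TTR(A) = 46/46 = 1.00
TTR(B) = 48/48 = 1.00
Difference = 1.00 − 1.00 = 0.00

0.00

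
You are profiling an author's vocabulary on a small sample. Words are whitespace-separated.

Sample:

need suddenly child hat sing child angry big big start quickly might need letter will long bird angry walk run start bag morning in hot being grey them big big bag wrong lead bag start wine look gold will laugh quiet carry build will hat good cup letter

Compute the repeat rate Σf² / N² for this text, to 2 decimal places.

0.04

Frequencies: big:4, start:3, will:3, bag:3, need:2, child:2, hat:2, angry:2, letter:2, suddenly:1, sing:1, quickly:1, might:1, long:1, bird:1, walk:1, run:1, morning:1, in:1, hot:1, … (14 more, each freq 1)
Σf² = 88; N² = 2304
Repeat rate = 88 / 2304 = 0.04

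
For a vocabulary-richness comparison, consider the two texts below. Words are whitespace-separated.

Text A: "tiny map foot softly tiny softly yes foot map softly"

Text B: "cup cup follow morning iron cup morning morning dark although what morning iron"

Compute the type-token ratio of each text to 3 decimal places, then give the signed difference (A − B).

-0.038

TTR(A) = 5/10 = 0.500
TTR(B) = 7/13 = 0.538
Difference = 0.500 − 0.538 = -0.038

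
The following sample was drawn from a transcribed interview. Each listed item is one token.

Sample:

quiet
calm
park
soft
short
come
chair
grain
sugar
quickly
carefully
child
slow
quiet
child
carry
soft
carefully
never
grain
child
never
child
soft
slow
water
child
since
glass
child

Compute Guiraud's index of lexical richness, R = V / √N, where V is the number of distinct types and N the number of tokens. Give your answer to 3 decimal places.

3.286

N = 30, V = 18.
√N = 5.477226
R = 18 / 5.477226 = 3.286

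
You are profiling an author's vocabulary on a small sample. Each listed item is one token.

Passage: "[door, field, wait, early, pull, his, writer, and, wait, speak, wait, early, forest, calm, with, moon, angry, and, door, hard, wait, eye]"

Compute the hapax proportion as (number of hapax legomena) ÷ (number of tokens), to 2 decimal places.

Frequencies: wait:4, door:2, early:2, and:2, field:1, pull:1, his:1, writer:1, speak:1, forest:1, calm:1, with:1, moon:1, angry:1, hard:1, eye:1
Hapax count = 12; token count = 22.
Ratio = 12 / 22 = 0.55

0.55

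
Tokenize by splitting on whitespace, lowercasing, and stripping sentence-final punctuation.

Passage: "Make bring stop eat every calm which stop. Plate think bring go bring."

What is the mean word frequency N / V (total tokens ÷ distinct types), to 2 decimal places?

1.30

N = 13 tokens, V = 10 types.
Mean frequency = N / V = 13 / 10 = 1.30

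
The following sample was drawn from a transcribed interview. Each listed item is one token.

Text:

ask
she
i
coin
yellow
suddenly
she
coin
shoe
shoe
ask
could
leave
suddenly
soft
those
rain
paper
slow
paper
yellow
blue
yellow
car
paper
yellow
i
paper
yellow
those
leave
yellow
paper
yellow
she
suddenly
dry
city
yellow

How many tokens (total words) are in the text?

39

Tokens: ask, she, i, coin, yellow, suddenly, she, coin, shoe, shoe, ask, could, leave, suddenly, soft, those, rain, paper, slow, paper, yellow, blue, yellow, car, paper, yellow, i, paper, yellow, those, leave, yellow, paper, yellow, she, suddenly, dry, city, yellow
N = 39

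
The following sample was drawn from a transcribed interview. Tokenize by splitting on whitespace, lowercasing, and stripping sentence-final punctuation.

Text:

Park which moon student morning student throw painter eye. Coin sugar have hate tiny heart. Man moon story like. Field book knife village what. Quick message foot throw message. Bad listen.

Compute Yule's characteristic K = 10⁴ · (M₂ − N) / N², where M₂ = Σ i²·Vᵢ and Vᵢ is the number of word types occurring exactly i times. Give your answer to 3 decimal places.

Frequencies: moon:2, student:2, throw:2, message:2, park:1, which:1, morning:1, painter:1, eye:1, coin:1, sugar:1, have:1, hate:1, tiny:1, heart:1, man:1, story:1, like:1, field:1, book:1, … (7 more, each freq 1)
N = 31. Frequency spectrum: V_1=23, V_2=4
M₂ = 1²·23 + 2²·4 = 39
K = 10000 × (39 − 31) / 31² = 83.247

83.247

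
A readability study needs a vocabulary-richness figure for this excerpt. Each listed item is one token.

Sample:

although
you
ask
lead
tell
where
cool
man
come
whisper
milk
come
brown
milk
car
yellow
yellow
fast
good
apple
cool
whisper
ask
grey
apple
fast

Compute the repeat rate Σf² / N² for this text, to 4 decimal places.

Frequencies: ask:2, cool:2, come:2, whisper:2, milk:2, yellow:2, fast:2, apple:2, although:1, you:1, lead:1, tell:1, where:1, man:1, brown:1, car:1, good:1, grey:1
Σf² = 42; N² = 676
Repeat rate = 42 / 676 = 0.0621

0.0621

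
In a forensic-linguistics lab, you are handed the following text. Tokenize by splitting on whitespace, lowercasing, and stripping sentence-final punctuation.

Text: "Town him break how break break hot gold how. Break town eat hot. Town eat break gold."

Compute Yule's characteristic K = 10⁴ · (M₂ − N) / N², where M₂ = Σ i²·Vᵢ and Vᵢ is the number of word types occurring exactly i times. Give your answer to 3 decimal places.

1176.471

Frequencies: break:5, town:3, how:2, hot:2, gold:2, eat:2, him:1
N = 17. Frequency spectrum: V_1=1, V_2=4, V_3=1, V_5=1
M₂ = 1²·1 + 2²·4 + 3²·1 + 5²·1 = 51
K = 10000 × (51 − 17) / 17² = 1176.471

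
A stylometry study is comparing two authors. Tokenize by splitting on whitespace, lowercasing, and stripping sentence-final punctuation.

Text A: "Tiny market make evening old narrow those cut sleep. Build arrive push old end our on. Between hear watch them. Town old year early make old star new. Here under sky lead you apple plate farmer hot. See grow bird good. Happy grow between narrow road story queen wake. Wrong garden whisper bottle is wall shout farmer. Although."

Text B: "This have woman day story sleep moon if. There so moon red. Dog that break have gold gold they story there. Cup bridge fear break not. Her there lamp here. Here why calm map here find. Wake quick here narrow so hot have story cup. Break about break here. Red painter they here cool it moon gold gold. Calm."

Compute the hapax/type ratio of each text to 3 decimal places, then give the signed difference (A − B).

A: hapax=44, V=50, ratio=0.880
B: hapax=23, V=35, ratio=0.657
Difference = 0.880 − 0.657 = 0.223

0.223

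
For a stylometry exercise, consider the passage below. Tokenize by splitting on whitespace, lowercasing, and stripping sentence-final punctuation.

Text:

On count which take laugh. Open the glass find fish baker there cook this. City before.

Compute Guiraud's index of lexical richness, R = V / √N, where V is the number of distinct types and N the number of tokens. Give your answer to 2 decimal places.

4.00

N = 16, V = 16.
√N = 4.000000
R = 16 / 4.000000 = 4.00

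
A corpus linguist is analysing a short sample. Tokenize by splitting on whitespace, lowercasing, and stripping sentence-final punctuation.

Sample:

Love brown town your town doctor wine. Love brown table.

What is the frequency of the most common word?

Frequencies: love:2, brown:2, town:2, your:1, doctor:1, wine:1, table:1
Most common: 'love' with frequency 2.

2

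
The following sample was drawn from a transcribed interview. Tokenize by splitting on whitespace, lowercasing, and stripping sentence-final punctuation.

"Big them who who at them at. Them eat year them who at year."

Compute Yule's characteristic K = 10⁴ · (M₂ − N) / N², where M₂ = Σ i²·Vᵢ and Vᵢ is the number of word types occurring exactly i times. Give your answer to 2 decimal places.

1326.53

Frequencies: them:4, who:3, at:3, year:2, big:1, eat:1
N = 14. Frequency spectrum: V_1=2, V_2=1, V_3=2, V_4=1
M₂ = 1²·2 + 2²·1 + 3²·2 + 4²·1 = 40
K = 10000 × (40 − 14) / 14² = 1326.53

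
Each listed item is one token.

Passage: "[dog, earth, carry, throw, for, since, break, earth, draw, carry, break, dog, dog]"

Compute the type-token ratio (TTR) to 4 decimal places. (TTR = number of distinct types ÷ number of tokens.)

N = 13 tokens, V = 8 types.
TTR = V / N = 8 / 13 = 0.6154

0.6154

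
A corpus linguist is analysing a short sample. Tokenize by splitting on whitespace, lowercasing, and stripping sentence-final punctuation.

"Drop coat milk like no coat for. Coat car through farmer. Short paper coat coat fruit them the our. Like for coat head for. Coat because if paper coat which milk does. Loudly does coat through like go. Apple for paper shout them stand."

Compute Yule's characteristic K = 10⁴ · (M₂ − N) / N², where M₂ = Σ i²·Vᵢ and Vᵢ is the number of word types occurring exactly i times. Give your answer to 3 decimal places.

Frequencies: coat:9, for:4, like:3, paper:3, milk:2, through:2, them:2, does:2, drop:1, no:1, car:1, farmer:1, short:1, fruit:1, the:1, our:1, head:1, because:1, if:1, which:1, … (5 more, each freq 1)
N = 44. Frequency spectrum: V_1=17, V_2=4, V_3=2, V_4=1, V_9=1
M₂ = 1²·17 + 2²·4 + 3²·2 + 4²·1 + 9²·1 = 148
K = 10000 × (148 − 44) / 44² = 537.190

537.190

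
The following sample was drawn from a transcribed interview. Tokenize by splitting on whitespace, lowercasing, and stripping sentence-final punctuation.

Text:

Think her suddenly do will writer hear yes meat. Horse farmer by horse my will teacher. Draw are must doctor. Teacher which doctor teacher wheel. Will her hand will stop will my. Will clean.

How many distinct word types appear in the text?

Distinct types: {are, by, clean, do, doctor, draw, farmer, hand, hear, her, horse, meat, must, my, stop, suddenly, teacher, think, wheel, which, will, writer, yes}
V = 23

23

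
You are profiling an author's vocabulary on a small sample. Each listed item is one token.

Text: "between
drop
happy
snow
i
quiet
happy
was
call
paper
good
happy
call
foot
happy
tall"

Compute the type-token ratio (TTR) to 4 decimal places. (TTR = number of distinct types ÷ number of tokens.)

N = 16 tokens, V = 12 types.
TTR = V / N = 12 / 16 = 0.7500

0.7500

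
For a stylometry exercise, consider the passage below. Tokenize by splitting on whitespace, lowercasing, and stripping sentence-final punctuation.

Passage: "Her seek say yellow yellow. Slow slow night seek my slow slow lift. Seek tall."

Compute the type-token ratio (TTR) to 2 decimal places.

0.60

N = 15 tokens, V = 9 types.
TTR = V / N = 9 / 15 = 0.60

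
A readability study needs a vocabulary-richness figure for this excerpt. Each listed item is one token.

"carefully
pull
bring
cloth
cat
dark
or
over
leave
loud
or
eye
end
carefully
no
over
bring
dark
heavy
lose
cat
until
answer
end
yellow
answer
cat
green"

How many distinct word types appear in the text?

19

Distinct types: {answer, bring, carefully, cat, cloth, dark, end, eye, green, heavy, leave, lose, loud, no, or, over, pull, until, yellow}
V = 19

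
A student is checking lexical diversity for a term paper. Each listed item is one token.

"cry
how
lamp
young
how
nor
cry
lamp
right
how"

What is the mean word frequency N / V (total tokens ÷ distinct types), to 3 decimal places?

1.667

N = 10 tokens, V = 6 types.
Mean frequency = N / V = 10 / 6 = 1.667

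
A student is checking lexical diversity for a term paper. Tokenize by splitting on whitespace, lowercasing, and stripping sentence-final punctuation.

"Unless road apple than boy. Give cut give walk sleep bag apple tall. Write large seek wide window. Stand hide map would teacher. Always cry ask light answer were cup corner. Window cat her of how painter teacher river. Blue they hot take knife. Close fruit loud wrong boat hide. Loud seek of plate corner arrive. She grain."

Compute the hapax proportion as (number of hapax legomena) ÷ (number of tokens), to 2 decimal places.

Frequencies: apple:2, give:2, seek:2, window:2, hide:2, teacher:2, corner:2, of:2, loud:2, unless:1, road:1, than:1, boy:1, cut:1, walk:1, sleep:1, bag:1, tall:1, write:1, large:1, … (29 more, each freq 1)
Hapax count = 40; token count = 58.
Ratio = 40 / 58 = 0.69

0.69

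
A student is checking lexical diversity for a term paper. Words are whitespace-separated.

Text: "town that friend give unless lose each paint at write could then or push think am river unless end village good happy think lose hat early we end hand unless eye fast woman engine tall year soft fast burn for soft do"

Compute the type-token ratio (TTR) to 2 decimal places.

0.83

N = 42 tokens, V = 35 types.
TTR = V / N = 35 / 42 = 0.83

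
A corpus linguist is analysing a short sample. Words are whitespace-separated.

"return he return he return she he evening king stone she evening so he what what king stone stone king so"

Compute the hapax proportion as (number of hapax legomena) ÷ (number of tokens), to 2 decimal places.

0.00

Frequencies: he:4, return:3, king:3, stone:3, she:2, evening:2, so:2, what:2
Hapax count = 0; token count = 21.
Ratio = 0 / 21 = 0.00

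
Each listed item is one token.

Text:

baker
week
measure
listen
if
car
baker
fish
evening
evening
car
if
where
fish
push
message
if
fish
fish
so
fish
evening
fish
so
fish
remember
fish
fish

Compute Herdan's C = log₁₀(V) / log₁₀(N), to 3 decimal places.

0.770

N = 28, V = 13.
log₁₀(V) = 1.113943, log₁₀(N) = 1.447158
C = 1.113943 / 1.447158 = 0.770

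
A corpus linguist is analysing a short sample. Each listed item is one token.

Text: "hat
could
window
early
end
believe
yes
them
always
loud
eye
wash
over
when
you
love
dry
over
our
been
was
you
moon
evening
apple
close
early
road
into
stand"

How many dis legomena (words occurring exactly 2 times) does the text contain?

3

Frequencies: early:2, over:2, you:2, hat:1, could:1, window:1, end:1, believe:1, yes:1, them:1, always:1, loud:1, eye:1, wash:1, when:1, love:1, dry:1, our:1, been:1, was:1, … (7 more, each freq 1)
Words with frequency 2: early, over, you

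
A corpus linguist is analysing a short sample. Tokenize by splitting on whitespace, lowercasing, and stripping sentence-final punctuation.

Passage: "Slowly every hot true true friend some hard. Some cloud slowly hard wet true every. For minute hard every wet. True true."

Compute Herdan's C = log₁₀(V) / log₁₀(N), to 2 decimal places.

N = 22, V = 11.
log₁₀(V) = 1.041393, log₁₀(N) = 1.342423
C = 1.041393 / 1.342423 = 0.78

0.78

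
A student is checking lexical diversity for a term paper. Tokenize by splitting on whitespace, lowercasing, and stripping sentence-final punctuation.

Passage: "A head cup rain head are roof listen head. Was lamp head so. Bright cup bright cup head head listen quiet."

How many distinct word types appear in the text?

12

Distinct types: {a, are, bright, cup, head, lamp, listen, quiet, rain, roof, so, was}
V = 12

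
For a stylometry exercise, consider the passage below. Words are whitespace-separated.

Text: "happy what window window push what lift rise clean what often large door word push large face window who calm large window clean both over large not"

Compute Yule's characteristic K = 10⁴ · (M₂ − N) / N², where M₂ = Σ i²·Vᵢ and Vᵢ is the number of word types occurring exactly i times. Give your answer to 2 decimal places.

Frequencies: window:4, large:4, what:3, push:2, clean:2, happy:1, lift:1, rise:1, often:1, door:1, word:1, face:1, who:1, calm:1, both:1, over:1, not:1
N = 27. Frequency spectrum: V_1=12, V_2=2, V_3=1, V_4=2
M₂ = 1²·12 + 2²·2 + 3²·1 + 4²·2 = 61
K = 10000 × (61 − 27) / 27² = 466.39

466.39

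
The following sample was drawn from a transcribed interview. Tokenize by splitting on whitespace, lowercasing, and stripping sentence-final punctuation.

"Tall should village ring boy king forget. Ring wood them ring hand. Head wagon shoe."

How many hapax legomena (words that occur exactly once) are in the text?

12

Frequencies: ring:3, tall:1, should:1, village:1, boy:1, king:1, forget:1, wood:1, them:1, hand:1, head:1, wagon:1, shoe:1
Hapax (freq=1): boy, forget, hand, head, king, shoe, should, tall, them, village, wagon, wood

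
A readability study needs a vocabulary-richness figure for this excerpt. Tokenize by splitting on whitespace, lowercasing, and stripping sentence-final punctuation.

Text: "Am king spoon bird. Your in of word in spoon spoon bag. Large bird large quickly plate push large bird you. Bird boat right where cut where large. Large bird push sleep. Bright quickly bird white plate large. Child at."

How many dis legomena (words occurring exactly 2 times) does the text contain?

Frequencies: bird:6, large:6, spoon:3, in:2, quickly:2, plate:2, push:2, where:2, am:1, king:1, your:1, of:1, word:1, bag:1, you:1, boat:1, right:1, cut:1, sleep:1, bright:1, … (3 more, each freq 1)
Words with frequency 2: in, plate, push, quickly, where

5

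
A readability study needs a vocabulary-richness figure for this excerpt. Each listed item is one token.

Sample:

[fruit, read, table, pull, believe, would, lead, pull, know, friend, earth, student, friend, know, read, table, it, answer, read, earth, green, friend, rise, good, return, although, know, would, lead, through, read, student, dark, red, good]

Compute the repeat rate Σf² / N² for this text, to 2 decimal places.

0.06

Frequencies: read:4, know:3, friend:3, table:2, pull:2, would:2, lead:2, earth:2, student:2, good:2, fruit:1, believe:1, it:1, answer:1, green:1, rise:1, return:1, although:1, through:1, dark:1, … (1 more, each freq 1)
Σf² = 73; N² = 1225
Repeat rate = 73 / 1225 = 0.06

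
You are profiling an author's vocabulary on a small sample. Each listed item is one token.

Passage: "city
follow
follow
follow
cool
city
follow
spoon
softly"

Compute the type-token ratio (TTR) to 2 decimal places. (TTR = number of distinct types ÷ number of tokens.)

N = 9 tokens, V = 5 types.
TTR = V / N = 5 / 9 = 0.56

0.56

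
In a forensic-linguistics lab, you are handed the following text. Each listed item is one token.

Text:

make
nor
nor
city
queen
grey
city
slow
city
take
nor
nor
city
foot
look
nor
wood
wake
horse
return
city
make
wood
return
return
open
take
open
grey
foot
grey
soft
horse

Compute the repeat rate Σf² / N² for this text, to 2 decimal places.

0.09

Frequencies: nor:5, city:5, grey:3, return:3, make:2, take:2, foot:2, wood:2, horse:2, open:2, queen:1, slow:1, look:1, wake:1, soft:1
Σf² = 97; N² = 1089
Repeat rate = 97 / 1089 = 0.09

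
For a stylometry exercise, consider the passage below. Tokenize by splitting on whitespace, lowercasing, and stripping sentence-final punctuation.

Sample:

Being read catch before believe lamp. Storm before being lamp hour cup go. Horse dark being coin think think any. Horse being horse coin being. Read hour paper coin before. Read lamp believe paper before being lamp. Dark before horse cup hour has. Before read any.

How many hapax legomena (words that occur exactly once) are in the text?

Frequencies: being:6, before:6, read:4, lamp:4, horse:4, hour:3, coin:3, believe:2, cup:2, dark:2, think:2, any:2, paper:2, catch:1, storm:1, go:1, has:1
Hapax (freq=1): catch, go, has, storm

4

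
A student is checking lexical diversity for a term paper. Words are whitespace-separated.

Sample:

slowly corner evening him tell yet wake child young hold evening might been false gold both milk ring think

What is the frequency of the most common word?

2

Frequencies: evening:2, slowly:1, corner:1, him:1, tell:1, yet:1, wake:1, child:1, young:1, hold:1, might:1, been:1, false:1, gold:1, both:1, milk:1, ring:1, think:1
Most common: 'evening' with frequency 2.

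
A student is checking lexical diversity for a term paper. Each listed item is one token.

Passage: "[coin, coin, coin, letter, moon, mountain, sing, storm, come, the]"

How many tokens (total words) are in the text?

Tokens: coin, coin, coin, letter, moon, mountain, sing, storm, come, the
N = 10

10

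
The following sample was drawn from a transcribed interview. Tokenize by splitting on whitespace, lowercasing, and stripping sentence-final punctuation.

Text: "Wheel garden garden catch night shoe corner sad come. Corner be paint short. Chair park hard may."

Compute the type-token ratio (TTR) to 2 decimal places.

0.88

N = 17 tokens, V = 15 types.
TTR = V / N = 15 / 17 = 0.88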